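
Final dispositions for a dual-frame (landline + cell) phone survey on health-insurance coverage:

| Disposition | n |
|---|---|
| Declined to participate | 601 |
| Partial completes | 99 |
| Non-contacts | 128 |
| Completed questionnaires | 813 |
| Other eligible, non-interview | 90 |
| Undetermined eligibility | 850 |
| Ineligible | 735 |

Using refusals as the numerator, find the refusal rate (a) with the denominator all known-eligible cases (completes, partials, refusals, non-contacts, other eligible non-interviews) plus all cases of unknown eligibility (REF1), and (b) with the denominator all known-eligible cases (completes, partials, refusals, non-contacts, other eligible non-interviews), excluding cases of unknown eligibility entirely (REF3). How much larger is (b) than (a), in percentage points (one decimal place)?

11.4

Top: 601
Base: 813 + 99 + 601 + 128 + 90 + 850 = 2581
REF1 = 601 / 2581 = 0.2329
Base: 813 + 99 + 601 + 128 + 90 = 1731
REF3 = 601 / 1731 = 0.3472
Difference = 34.72 − 23.29 = 11.43 percentage points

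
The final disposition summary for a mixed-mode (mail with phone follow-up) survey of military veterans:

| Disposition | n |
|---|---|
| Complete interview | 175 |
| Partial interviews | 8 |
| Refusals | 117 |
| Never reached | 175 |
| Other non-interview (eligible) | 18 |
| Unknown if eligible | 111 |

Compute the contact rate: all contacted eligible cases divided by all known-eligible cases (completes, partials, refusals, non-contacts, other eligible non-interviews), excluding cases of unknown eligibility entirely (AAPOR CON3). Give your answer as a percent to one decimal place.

Num: 175 + 8 + 117 + 18 = 318
Denom: 175 + 8 + 117 + 175 + 18 = 493
CON3 = 318 / 493 = 0.6450

64.5%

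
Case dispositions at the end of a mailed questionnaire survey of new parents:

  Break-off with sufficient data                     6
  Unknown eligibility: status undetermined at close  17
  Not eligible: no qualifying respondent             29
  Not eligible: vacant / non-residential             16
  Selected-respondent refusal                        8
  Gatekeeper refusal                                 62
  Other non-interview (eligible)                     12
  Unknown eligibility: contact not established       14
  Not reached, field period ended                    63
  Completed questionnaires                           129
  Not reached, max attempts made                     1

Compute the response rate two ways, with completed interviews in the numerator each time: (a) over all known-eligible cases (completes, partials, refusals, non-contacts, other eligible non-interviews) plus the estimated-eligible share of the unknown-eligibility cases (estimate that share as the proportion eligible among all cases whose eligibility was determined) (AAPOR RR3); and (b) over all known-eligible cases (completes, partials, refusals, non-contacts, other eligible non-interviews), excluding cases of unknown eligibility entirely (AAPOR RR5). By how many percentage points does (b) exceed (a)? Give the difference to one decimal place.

4.0

Refused = 62 + 8 = 70
No answer / not reached = 63 + 1 = 64
Undetermined eligibility = 14 + 17 = 31
Screened out, ineligible = 29 + 16 = 45
Top = 129
Eligible (known) = 129 + 6 + 70 + 64 + 12 = 281
e = 281 / (281 + 45) = 281 / 326 = 0.8620
Eligible share of unknowns = 0.8620 × 31 = 26.72
Denominator = 281 + 26.72 = 307.72
RR3 = 129 / 307.72 = 0.4192
Denominator = 129 + 6 + 70 + 64 + 12 = 281
RR5 = 129 / 281 = 0.4591
Difference = 45.91 − 41.92 = 3.99 percentage points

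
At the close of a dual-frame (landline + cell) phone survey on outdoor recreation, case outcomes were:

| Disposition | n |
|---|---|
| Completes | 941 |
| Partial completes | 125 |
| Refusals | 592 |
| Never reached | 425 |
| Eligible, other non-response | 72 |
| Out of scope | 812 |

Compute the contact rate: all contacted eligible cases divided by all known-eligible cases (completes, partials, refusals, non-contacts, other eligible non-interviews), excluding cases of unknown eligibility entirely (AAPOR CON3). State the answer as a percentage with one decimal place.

Top: 941 + 125 + 592 + 72 = 1730
Denom: 941 + 125 + 592 + 425 + 72 = 2155
CON3 = 1730 / 2155 = 0.8028

80.3%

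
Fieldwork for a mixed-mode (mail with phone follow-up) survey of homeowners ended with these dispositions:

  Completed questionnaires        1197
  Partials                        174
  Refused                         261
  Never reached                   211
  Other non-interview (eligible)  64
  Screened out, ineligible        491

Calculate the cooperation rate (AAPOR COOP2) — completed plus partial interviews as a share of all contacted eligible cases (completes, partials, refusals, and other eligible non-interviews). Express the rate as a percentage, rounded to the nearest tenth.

80.8%

Num: 1197 + 174 = 1371
Denominator: 1197 + 174 + 261 + 64 = 1696
COOP2 = 1371 / 1696 = 0.8084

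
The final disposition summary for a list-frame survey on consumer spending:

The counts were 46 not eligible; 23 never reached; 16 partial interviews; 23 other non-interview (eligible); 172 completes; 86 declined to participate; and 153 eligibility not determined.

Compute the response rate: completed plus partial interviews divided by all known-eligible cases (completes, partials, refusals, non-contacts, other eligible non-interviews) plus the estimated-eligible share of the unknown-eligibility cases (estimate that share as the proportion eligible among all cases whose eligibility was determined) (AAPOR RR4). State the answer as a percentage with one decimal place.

41.4%

Top = 172 + 16 = 188
Eligible (known) = 172 + 16 + 86 + 23 + 23 = 320
e = 320 / (320 + 46) = 320 / 366 = 0.8743
Eligible share of unknowns = 0.8743 × 153 = 133.77
Denom = 320 + 133.77 = 453.77
RR4 = 188 / 453.77 = 0.4143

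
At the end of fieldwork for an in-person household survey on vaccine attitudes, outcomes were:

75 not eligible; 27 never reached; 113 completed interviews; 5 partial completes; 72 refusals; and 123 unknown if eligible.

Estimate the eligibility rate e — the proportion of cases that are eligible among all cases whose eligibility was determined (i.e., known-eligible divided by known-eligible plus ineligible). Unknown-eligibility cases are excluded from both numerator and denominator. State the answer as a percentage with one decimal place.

Known eligible → 113 + 5 + 72 + 27 = 217
e = 217 / (217 + 75) = 217 / 292 = 0.7432

74.3%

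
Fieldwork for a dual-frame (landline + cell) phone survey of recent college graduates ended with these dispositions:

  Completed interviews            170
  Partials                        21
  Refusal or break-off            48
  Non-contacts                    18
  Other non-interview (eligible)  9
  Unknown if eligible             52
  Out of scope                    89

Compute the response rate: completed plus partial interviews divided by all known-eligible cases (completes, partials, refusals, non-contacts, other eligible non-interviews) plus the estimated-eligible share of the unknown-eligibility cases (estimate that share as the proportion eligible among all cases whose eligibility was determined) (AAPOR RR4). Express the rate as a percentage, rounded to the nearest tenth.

62.6%

Numerator = 170 + 21 = 191
Determined eligible = 170 + 21 + 48 + 18 + 9 = 266
e = 266 / (266 + 89) = 266 / 355 = 0.7493
Eligible share of unknowns = 0.7493 × 52 = 38.96
Base = 266 + 38.96 = 304.96
RR4 = 191 / 304.96 = 0.6263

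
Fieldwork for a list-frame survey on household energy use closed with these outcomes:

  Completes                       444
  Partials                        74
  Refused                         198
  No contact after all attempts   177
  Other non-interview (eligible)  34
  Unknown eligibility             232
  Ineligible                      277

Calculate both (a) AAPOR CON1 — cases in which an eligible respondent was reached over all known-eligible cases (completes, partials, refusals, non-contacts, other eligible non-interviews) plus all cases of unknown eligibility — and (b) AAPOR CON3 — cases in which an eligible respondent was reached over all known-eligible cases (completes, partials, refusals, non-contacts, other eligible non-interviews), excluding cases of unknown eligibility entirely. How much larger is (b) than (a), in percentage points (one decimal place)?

Top: 444 + 74 + 198 + 34 = 750
Denominator: 444 + 74 + 198 + 177 + 34 + 232 = 1159
CON1 = 750 / 1159 = 0.6471
Denominator: 444 + 74 + 198 + 177 + 34 = 927
CON3 = 750 / 927 = 0.8091
Difference = 80.91 − 64.71 = 16.20 percentage points

16.2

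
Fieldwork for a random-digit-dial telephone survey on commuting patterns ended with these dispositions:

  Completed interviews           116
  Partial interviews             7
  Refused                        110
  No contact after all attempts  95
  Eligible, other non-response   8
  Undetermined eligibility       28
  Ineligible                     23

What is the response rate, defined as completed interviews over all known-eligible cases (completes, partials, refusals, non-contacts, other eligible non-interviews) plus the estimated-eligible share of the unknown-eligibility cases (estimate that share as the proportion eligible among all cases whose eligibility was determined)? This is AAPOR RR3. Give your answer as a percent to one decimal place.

Top → 116
Known eligible → 116 + 7 + 110 + 95 + 8 = 336
e = 336 / (336 + 23) = 336 / 359 = 0.9359
e × U → 0.9359 × 28 = 26.21
Base → 336 + 26.21 = 362.21
RR3 = 116 / 362.21 = 0.3203

32.0%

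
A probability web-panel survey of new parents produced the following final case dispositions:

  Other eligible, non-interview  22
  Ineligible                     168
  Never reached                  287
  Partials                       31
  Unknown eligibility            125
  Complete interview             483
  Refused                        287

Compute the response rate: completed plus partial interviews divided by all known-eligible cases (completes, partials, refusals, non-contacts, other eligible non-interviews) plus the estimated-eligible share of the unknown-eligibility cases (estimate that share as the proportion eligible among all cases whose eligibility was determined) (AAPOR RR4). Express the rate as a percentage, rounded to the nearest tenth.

Numerator: 483 + 31 = 514
Eligible (known): 483 + 31 + 287 + 287 + 22 = 1110
e = 1110 / (1110 + 168) = 1110 / 1278 = 0.8685
Estimated eligible among unknowns: 0.8685 × 125 = 108.56
Denom: 1110 + 108.56 = 1218.56
RR4 = 514 / 1218.56 = 0.4218

42.2%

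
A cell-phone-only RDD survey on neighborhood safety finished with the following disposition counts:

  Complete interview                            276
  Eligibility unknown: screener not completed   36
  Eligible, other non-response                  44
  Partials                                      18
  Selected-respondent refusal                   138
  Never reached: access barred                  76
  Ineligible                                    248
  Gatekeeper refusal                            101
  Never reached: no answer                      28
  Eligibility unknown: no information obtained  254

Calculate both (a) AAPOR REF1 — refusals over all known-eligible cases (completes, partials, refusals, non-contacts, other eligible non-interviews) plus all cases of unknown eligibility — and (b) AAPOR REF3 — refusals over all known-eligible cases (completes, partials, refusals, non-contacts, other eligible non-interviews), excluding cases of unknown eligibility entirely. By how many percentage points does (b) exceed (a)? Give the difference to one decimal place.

Refusals = 101 + 138 = 239
Never reached = 28 + 76 = 104
Undetermined eligibility = 36 + 254 = 290
Top → 239
Denom → 276 + 18 + 239 + 104 + 44 + 290 = 971
REF1 = 239 / 971 = 0.2461
Denom → 276 + 18 + 239 + 104 + 44 = 681
REF3 = 239 / 681 = 0.3510
Difference = 35.10 − 24.61 = 10.49 percentage points

10.5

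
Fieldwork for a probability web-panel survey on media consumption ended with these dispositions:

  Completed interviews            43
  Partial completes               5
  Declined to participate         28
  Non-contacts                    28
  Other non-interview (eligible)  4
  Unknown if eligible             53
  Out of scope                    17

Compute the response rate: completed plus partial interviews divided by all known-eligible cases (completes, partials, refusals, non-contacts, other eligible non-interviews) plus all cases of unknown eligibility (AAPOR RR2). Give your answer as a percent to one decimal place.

Num = 43 + 5 = 48
Denominator = 43 + 5 + 28 + 28 + 4 + 53 = 161
RR2 = 48 / 161 = 0.2981

29.8%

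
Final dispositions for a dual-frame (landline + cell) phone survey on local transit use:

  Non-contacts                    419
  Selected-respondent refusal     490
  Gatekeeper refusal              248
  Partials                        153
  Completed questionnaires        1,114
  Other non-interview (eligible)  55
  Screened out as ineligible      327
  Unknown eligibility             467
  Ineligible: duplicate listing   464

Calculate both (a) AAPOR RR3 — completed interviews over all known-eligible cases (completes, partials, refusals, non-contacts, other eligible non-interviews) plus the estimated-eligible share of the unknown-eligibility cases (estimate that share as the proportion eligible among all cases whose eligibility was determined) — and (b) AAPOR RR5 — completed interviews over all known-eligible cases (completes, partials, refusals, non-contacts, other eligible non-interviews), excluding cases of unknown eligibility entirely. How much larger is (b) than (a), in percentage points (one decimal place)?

5.6

Refusals = 248 + 490 = 738
Out of scope = 327 + 464 = 791
Top: 1114
Determined eligible: 1114 + 153 + 738 + 419 + 55 = 2479
e = 2479 / (2479 + 791) = 2479 / 3270 = 0.7581
Eligible share of unknowns: 0.7581 × 467 = 354.03
Denom: 2479 + 354.03 = 2833.03
RR3 = 1114 / 2833.03 = 0.3932
Denom: 1114 + 153 + 738 + 419 + 55 = 2479
RR5 = 1114 / 2479 = 0.4494
Difference = 44.94 − 39.32 = 5.62 percentage points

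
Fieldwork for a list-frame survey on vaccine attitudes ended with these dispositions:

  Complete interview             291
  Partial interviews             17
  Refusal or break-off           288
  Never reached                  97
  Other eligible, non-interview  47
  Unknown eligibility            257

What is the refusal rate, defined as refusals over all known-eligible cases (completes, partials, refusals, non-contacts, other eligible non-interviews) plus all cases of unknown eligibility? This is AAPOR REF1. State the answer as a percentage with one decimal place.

Numerator → 288
Base → 291 + 17 + 288 + 97 + 47 + 257 = 997
REF1 = 288 / 997 = 0.2889

28.9%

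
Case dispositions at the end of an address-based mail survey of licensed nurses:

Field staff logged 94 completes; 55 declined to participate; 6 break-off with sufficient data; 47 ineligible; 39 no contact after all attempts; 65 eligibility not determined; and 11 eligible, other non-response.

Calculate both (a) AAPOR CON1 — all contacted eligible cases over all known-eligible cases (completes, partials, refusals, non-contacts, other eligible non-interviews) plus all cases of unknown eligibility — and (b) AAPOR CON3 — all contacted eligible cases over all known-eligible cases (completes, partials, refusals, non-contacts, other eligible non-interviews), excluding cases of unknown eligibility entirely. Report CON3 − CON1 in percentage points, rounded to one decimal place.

Numerator: 94 + 6 + 55 + 11 = 166
Denom: 94 + 6 + 55 + 39 + 11 + 65 = 270
CON1 = 166 / 270 = 0.6148
Denom: 94 + 6 + 55 + 39 + 11 = 205
CON3 = 166 / 205 = 0.8098
Difference = 80.98 − 61.48 = 19.50 percentage points

19.5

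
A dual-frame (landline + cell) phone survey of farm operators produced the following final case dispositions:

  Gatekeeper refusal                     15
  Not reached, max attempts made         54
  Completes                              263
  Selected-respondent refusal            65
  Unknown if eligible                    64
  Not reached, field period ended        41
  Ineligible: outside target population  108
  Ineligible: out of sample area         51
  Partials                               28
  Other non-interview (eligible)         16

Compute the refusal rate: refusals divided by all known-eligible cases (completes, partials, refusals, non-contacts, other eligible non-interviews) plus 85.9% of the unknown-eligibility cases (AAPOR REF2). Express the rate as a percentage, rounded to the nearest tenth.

Declined to participate = 15 + 65 = 80
No answer / not reached = 41 + 54 = 95
Screened out, ineligible = 108 + 51 = 159
Top = 80
Eligible (known) = 263 + 28 + 80 + 95 + 16 = 482
Estimated eligible among unknowns = 0.8590 × 64 = 54.98
Denom = 482 + 54.98 = 536.98
REF2 = 80 / 536.98 = 0.1490

14.9%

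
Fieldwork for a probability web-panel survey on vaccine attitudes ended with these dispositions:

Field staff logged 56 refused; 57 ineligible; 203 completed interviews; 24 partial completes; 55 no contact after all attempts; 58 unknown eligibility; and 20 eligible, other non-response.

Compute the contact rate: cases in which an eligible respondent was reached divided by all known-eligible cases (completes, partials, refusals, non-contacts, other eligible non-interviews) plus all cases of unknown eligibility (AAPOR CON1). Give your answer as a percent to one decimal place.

72.8%

Top → 203 + 24 + 56 + 20 = 303
Denominator → 203 + 24 + 56 + 55 + 20 + 58 = 416
CON1 = 303 / 416 = 0.7284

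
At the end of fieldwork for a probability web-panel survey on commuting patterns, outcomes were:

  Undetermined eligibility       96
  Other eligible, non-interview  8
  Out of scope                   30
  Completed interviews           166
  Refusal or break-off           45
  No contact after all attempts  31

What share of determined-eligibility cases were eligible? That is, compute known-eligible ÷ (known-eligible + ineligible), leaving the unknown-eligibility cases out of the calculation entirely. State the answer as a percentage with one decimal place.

89.3%

Eligible (known) → 166 + 45 + 31 + 8 = 250
e = 250 / (250 + 30) = 250 / 280 = 0.8929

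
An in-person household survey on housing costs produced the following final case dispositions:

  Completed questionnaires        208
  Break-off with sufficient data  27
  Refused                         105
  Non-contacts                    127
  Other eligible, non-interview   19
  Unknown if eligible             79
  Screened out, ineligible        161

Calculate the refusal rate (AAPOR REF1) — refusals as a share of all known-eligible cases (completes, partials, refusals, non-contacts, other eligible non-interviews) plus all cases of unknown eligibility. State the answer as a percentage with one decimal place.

18.6%

Numerator: 105
Denominator: 208 + 27 + 105 + 127 + 19 + 79 = 565
REF1 = 105 / 565 = 0.1858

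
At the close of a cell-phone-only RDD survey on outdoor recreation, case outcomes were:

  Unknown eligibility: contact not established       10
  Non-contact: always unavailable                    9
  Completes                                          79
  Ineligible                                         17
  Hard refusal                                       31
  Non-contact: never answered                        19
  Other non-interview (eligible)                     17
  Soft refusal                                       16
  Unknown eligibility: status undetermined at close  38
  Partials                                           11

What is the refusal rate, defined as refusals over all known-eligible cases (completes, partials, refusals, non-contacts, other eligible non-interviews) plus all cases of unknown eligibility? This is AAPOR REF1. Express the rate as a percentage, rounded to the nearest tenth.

20.4%

Declined to participate = 31 + 16 = 47
No answer / not reached = 19 + 9 = 28
Unknown if eligible = 10 + 38 = 48
Numerator = 47
Denominator = 79 + 11 + 47 + 28 + 17 + 48 = 230
REF1 = 47 / 230 = 0.2043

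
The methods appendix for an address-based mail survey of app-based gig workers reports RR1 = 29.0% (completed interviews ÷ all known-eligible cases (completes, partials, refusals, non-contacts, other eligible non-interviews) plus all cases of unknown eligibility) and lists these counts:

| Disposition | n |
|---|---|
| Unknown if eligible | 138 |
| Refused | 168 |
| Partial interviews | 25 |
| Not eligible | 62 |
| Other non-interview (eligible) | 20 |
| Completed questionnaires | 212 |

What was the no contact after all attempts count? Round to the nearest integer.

RR1 = 212 / D = 0.290
D = 212 / 0.290 = 731.0
Other denominator terms total 563
no contact after all attempts = 731.0 − 563 ≈ 168

168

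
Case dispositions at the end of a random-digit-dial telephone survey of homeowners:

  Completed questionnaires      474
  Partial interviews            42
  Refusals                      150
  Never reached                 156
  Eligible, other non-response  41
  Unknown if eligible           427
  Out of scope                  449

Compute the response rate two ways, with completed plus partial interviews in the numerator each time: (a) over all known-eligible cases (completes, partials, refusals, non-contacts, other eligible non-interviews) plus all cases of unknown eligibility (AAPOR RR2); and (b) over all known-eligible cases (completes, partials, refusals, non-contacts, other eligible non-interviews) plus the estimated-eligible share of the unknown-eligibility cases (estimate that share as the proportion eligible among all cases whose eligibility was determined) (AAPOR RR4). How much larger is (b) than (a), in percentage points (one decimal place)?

Numerator = 474 + 42 = 516
Base = 474 + 42 + 150 + 156 + 41 + 427 = 1290
RR2 = 516 / 1290 = 0.4000
Determined eligible = 474 + 42 + 150 + 156 + 41 = 863
e = 863 / (863 + 449) = 863 / 1312 = 0.6578
e × U = 0.6578 × 427 = 280.88
Base = 863 + 280.88 = 1143.88
RR4 = 516 / 1143.88 = 0.4511
Difference = 45.11 − 40.00 = 5.11 percentage points

5.1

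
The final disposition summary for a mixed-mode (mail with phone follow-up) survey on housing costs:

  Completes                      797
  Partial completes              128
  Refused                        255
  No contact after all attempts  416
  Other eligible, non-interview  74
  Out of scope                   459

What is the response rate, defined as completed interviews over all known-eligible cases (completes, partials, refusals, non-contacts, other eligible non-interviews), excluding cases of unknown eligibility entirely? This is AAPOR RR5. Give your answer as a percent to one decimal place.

47.7%

Numerator = 797
Base = 797 + 128 + 255 + 416 + 74 = 1670
RR5 = 797 / 1670 = 0.4772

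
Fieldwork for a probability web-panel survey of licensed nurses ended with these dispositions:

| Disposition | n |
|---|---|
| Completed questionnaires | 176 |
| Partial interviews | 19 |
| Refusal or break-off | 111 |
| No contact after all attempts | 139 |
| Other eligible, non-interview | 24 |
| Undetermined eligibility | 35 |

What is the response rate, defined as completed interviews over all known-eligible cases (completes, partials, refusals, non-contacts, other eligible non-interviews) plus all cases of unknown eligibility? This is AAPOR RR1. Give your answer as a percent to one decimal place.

34.9%

Num → 176
Denominator → 176 + 19 + 111 + 139 + 24 + 35 = 504
RR1 = 176 / 504 = 0.3492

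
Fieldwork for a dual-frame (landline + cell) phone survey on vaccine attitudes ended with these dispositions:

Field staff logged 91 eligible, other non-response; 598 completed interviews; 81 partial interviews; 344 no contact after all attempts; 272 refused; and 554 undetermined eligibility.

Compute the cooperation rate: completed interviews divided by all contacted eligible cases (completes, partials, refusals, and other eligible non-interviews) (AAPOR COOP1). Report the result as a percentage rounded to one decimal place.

Num → 598
Base → 598 + 81 + 272 + 91 = 1042
COOP1 = 598 / 1042 = 0.5739

57.4%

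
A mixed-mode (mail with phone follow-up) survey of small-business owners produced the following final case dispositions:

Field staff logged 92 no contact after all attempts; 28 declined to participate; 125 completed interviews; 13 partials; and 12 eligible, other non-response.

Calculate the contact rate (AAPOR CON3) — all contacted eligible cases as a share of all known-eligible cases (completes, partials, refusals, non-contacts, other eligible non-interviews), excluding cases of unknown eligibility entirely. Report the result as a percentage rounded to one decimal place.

Num: 125 + 13 + 28 + 12 = 178
Base: 125 + 13 + 28 + 92 + 12 = 270
CON3 = 178 / 270 = 0.6593

65.9%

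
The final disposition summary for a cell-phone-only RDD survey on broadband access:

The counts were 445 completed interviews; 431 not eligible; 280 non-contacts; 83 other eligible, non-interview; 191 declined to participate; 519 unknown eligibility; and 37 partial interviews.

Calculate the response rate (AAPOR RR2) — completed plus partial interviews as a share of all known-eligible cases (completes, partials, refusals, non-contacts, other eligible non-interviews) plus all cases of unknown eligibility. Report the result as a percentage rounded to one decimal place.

Top: 445 + 37 = 482
Base: 445 + 37 + 191 + 280 + 83 + 519 = 1555
RR2 = 482 / 1555 = 0.3100

31.0%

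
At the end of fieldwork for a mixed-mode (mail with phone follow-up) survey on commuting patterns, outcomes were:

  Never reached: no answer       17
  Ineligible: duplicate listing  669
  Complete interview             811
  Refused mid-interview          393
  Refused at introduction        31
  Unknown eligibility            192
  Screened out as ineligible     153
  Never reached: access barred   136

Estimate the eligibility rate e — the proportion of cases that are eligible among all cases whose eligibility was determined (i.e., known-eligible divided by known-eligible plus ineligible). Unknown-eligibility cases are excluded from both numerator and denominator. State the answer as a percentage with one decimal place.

62.8%

Refused = 31 + 393 = 424
No answer / not reached = 17 + 136 = 153
Not eligible = 153 + 669 = 822
Determined eligible = 811 + 424 + 153 = 1388
e = 1388 / (1388 + 822) = 1388 / 2210 = 0.6281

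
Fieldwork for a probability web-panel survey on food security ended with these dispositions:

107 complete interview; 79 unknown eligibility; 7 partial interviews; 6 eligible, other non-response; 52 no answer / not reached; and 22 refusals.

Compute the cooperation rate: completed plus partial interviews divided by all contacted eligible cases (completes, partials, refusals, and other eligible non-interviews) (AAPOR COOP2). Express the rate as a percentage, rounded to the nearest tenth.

80.3%

Numerator: 107 + 7 = 114
Denominator: 107 + 7 + 22 + 6 = 142
COOP2 = 114 / 142 = 0.8028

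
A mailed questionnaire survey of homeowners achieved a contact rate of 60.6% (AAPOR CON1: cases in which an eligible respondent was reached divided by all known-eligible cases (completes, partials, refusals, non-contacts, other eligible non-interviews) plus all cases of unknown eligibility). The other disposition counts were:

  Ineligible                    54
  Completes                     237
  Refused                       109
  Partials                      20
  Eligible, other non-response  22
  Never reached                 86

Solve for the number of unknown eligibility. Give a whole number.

166

Num → 237 + 20 + 109 + 22 = 388
CON1 = 388 / D = 0.606
D = 388 / 0.606 = 640.3
Remaining denominator categories sum to 474
unknown eligibility = 640.3 − 474 ≈ 166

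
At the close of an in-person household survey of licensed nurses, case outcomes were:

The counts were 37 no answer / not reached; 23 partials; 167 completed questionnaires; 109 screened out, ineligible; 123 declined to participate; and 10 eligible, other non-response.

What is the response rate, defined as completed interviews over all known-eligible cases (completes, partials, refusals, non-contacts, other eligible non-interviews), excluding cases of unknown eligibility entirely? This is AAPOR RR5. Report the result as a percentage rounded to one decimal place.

46.4%

Num: 167
Denominator: 167 + 23 + 123 + 37 + 10 = 360
RR5 = 167 / 360 = 0.4639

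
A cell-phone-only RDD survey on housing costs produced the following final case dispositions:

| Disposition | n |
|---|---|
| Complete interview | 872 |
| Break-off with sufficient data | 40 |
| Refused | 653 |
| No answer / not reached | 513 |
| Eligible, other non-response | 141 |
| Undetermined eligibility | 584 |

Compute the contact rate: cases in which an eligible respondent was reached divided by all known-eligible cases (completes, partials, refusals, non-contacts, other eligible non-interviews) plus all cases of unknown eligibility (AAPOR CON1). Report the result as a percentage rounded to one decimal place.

60.9%

Num → 872 + 40 + 653 + 141 = 1706
Denominator → 872 + 40 + 653 + 513 + 141 + 584 = 2803
CON1 = 1706 / 2803 = 0.6086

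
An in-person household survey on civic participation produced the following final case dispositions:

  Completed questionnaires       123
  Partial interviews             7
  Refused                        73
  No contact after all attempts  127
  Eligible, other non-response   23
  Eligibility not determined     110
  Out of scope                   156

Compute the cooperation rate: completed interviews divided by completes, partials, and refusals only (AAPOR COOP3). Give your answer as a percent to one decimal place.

60.6%

Top = 123
Denominator = 123 + 7 + 73 = 203
COOP3 = 123 / 203 = 0.6059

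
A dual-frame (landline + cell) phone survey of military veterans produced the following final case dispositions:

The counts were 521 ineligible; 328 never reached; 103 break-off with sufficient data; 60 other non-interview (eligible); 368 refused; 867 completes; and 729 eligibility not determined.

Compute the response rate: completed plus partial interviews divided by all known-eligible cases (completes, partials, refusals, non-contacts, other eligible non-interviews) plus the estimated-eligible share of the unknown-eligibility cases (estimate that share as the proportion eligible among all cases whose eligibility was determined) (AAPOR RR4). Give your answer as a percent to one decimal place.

Top: 867 + 103 = 970
Determined eligible: 867 + 103 + 368 + 328 + 60 = 1726
e = 1726 / (1726 + 521) = 1726 / 2247 = 0.7681
e × U: 0.7681 × 729 = 559.94
Denom: 1726 + 559.94 = 2285.94
RR4 = 970 / 2285.94 = 0.4243

42.4%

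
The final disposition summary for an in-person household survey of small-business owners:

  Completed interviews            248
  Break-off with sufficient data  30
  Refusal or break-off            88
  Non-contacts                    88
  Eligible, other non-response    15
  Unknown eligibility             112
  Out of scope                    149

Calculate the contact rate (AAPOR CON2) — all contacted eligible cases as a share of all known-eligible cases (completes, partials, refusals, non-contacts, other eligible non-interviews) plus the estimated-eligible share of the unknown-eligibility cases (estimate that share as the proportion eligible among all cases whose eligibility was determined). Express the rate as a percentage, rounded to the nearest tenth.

68.8%

Top: 248 + 30 + 88 + 15 = 381
Determined eligible: 248 + 30 + 88 + 88 + 15 = 469
e = 469 / (469 + 149) = 469 / 618 = 0.7589
Estimated eligible among unknowns: 0.7589 × 112 = 85.00
Denominator: 469 + 85.00 = 554.00
CON2 = 381 / 554.00 = 0.6877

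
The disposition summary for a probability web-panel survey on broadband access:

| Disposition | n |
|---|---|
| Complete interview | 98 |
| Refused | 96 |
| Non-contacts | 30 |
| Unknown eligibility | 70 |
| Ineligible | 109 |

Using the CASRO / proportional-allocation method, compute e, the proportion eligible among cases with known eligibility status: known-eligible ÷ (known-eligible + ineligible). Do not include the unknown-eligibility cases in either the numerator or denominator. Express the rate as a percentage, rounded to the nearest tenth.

67.3%

Eligible (known) → 98 + 96 + 30 = 224
e = 224 / (224 + 109) = 224 / 333 = 0.6727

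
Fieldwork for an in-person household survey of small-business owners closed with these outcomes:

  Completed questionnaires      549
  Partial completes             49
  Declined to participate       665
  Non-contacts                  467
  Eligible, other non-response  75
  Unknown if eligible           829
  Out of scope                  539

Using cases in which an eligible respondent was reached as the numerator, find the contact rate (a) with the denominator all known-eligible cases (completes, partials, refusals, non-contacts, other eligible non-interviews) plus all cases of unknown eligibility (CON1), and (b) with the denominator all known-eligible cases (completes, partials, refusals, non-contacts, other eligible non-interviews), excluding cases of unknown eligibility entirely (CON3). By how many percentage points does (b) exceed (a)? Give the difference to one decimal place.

Numerator = 549 + 49 + 665 + 75 = 1338
Denom = 549 + 49 + 665 + 467 + 75 + 829 = 2634
CON1 = 1338 / 2634 = 0.5080
Denom = 549 + 49 + 665 + 467 + 75 = 1805
CON3 = 1338 / 1805 = 0.7413
Difference = 74.13 − 50.80 = 23.33 percentage points

23.3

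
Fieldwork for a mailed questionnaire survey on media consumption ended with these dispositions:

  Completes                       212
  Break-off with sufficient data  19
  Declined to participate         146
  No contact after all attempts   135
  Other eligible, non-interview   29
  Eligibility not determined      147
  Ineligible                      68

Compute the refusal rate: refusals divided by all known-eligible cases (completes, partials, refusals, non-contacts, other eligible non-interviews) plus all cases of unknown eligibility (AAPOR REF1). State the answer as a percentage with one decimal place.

Numerator → 146
Base → 212 + 19 + 146 + 135 + 29 + 147 = 688
REF1 = 146 / 688 = 0.2122

21.2%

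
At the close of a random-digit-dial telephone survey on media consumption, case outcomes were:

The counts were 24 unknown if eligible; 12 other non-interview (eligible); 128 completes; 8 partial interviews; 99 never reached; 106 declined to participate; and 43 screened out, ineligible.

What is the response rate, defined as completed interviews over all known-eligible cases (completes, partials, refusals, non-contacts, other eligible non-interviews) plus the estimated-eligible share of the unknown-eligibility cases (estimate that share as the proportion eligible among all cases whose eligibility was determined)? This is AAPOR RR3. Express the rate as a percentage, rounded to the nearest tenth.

Top: 128
Determined eligible: 128 + 8 + 106 + 99 + 12 = 353
e = 353 / (353 + 43) = 353 / 396 = 0.8914
e × U: 0.8914 × 24 = 21.39
Denominator: 353 + 21.39 = 374.39
RR3 = 128 / 374.39 = 0.3419

34.2%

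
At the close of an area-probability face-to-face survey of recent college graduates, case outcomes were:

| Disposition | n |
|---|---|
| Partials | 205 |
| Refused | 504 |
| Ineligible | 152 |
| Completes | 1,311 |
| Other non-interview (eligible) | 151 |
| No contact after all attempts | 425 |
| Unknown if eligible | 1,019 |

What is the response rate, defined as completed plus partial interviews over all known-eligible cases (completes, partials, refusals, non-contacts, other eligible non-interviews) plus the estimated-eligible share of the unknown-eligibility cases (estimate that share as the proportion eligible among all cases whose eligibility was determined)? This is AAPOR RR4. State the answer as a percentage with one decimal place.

42.6%

Num: 1311 + 205 = 1516
Eligible (known): 1311 + 205 + 504 + 425 + 151 = 2596
e = 2596 / (2596 + 152) = 2596 / 2748 = 0.9447
Eligible share of unknowns: 0.9447 × 1019 = 962.65
Base: 2596 + 962.65 = 3558.65
RR4 = 1516 / 3558.65 = 0.4260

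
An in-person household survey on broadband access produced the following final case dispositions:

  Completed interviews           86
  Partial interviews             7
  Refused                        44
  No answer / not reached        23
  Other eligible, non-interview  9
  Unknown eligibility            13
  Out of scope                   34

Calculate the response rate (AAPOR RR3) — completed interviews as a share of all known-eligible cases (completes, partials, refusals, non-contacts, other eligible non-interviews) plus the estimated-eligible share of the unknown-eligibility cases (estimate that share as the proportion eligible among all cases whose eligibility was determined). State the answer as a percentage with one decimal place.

Top: 86
Determined eligible: 86 + 7 + 44 + 23 + 9 = 169
e = 169 / (169 + 34) = 169 / 203 = 0.8325
Eligible share of unknowns: 0.8325 × 13 = 10.82
Denom: 169 + 10.82 = 179.82
RR3 = 86 / 179.82 = 0.4783

47.8%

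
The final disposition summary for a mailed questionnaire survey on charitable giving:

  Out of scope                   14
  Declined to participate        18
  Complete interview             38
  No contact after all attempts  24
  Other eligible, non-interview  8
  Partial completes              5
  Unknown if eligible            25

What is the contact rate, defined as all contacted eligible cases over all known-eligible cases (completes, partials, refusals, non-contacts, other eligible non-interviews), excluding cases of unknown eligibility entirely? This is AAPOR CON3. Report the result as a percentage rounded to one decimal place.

Num = 38 + 5 + 18 + 8 = 69
Denom = 38 + 5 + 18 + 24 + 8 = 93
CON3 = 69 / 93 = 0.7419

74.2%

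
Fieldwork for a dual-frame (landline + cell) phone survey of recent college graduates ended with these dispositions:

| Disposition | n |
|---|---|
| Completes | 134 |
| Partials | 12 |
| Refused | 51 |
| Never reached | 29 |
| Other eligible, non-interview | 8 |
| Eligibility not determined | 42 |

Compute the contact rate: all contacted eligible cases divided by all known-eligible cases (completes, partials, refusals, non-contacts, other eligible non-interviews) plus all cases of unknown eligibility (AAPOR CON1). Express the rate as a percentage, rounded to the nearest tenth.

Num → 134 + 12 + 51 + 8 = 205
Base → 134 + 12 + 51 + 29 + 8 + 42 = 276
CON1 = 205 / 276 = 0.7428

74.3%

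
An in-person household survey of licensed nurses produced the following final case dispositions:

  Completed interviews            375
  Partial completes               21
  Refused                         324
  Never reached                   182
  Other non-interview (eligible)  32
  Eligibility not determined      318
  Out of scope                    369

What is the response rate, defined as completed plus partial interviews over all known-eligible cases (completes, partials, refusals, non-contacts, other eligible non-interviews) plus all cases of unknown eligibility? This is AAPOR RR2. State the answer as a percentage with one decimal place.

Num: 375 + 21 = 396
Denom: 375 + 21 + 324 + 182 + 32 + 318 = 1252
RR2 = 396 / 1252 = 0.3163

31.6%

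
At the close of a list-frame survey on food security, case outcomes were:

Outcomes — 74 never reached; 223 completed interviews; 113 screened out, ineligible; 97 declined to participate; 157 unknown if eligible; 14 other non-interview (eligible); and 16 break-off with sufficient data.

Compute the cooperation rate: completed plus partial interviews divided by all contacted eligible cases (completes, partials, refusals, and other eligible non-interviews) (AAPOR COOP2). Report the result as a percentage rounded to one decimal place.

68.3%

Numerator: 223 + 16 = 239
Denom: 223 + 16 + 97 + 14 = 350
COOP2 = 239 / 350 = 0.6829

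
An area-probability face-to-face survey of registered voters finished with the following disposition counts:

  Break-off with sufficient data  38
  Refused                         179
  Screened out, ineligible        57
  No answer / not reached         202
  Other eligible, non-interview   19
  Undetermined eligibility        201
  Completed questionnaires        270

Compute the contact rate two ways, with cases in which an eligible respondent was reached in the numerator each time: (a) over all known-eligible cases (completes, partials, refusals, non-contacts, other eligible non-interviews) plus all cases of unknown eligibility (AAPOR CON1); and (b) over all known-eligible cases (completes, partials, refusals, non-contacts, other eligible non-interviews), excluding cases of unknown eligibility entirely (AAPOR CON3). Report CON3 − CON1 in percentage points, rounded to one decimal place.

Top: 270 + 38 + 179 + 19 = 506
Denominator: 270 + 38 + 179 + 202 + 19 + 201 = 909
CON1 = 506 / 909 = 0.5567
Denominator: 270 + 38 + 179 + 202 + 19 = 708
CON3 = 506 / 708 = 0.7147
Difference = 71.47 − 55.67 = 15.80 percentage points

15.8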